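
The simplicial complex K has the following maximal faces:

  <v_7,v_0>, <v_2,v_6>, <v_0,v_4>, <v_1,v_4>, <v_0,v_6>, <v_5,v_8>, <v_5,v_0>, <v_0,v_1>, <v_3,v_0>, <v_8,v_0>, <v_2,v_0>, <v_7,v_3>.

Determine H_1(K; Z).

Take the total order v_0 < v_1 < v_2 < v_3 < v_4 < v_5 < v_6 < v_7 < v_8 on the vertex set. Then K (dimension 1) consists of the simplices:

  0-simplices (9): [v_0], [v_1], [v_2], [v_3], [v_4], [v_5], [v_6], [v_7], [v_8]
  1-simplices (12): [v_0,v_1], [v_0,v_2], [v_0,v_3], [v_0,v_4], [v_0,v_5], [v_0,v_6], [v_0,v_7], [v_0,v_8], [v_1,v_4], [v_2,v_6], [v_3,v_7], [v_5,v_8]

Hence C_0 ≅ Z^9, C_1 ≅ Z^12.

The boundary map ∂_1: C_1 → C_0 is given by ∂[p,q] = [q] − [p].
The resulting 9×12 matrix has rank 8, and its Smith normal form has invariant factors (1,1,1,1,1,1,1,1).

Computing H_k = (kernel of ∂_k) / (image of ∂_{k+1}):

  H_1: rank ker ∂_1 − rank ∂_2 = (12 − 8) − 0 = 4, and there is no ∂_2, so H_1 = Z^4.

H_1 ≅ Z^4.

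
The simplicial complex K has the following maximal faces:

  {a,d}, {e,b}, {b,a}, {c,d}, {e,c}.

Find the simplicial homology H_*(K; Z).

H_0 = Z,  H_1 = Z.

Fix the vertex order a < b < c < d < e and write every simplex with vertices in increasing order. Then dim K = 1 and the simplices of K are:

  0-simplices (5): a, b, c, d, e
  1-simplices (5): ab, ad, be, cd, ce

so the chain groups are C_0 ≅ Z^5, C_1 ≅ Z^5.

∂_1: C_1 → C_0 is given by ∂[p,q] = [q] − [p]. For instance
  ∂ab = b − a.
The resulting 5×5 matrix has rank 4, and its Smith normal form has invariant factors (1,1,1,1).

Reading off H_k = ker ∂_k / im ∂_{k+1}:

  H_0: rank C_0 − rank ∂_1 = 5 − 4 = 1, and the invariant factors of ∂_1 are all 1, so H_0 = Z.
  H_1: rank ker ∂_1 − rank ∂_2 = (5 − 4) − 0 = 1, and there is no ∂_2, so H_1 = Z.

(K is a triangulation of the circle S^1.)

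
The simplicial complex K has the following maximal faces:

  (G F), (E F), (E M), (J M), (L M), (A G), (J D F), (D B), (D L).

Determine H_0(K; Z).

Take the total order A < B < D < E < F < G < J < L < M on the vertex set. Then K (dimension 2) consists of the simplices:

  0-simplices (9): A, B, D, E, F, G, J, L, M
  1-simplices (11): AG, BD, DF, DJ, DL, EF, EM, FG, FJ, JM, LM
  2-simplices (1): DFJ

giving chain groups C_0 ≅ Z^9, C_1 ≅ Z^11, C_2 ≅ Z^1.

The boundary map ∂_1: C_1 → C_0 is given by ∂[p,q] = [q] − [p]. For instance
  ∂JM = M − J.
The 9×11 boundary matrix has rank 8 and Smith normal form diag(1,1,1,1,1,1,1,1).

∂_2: C_2 → C_1 maps a triangle to the signed sum of its edges. For instance
  ∂DFJ = FJ − DJ + DF.
The 11×1 boundary matrix has rank 1 and Smith normal form diag(1).

Reading off H_k = ker ∂_k / im ∂_{k+1}:

  H_0: rank C_0 − rank ∂_1 = 9 − 8 = 1, and the invariant factors of ∂_1 are all 1, so H_0 = Z.

H_0 = Z.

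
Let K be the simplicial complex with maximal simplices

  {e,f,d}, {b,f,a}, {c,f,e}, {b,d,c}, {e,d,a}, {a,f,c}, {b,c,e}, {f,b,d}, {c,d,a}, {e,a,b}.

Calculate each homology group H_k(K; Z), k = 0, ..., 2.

H_0 = Z,  H_1 = Z_2,  H_2 = 0.

Take the total order a < b < c < d < e < f on the vertex set. Then K (dimension 2) consists of the simplices:

  0-simplices (6): a, b, c, d, e, f
  1-simplices (15): ab, ac, ad, ae, af, bc, bd, be, bf, cd, ce, cf, de, df, ef
  2-simplices (10): abe, abf, acd, acf, ade, bcd, bce, bdf, cef, def

so the chain groups are C_0 ≅ Z^6, C_1 ≅ Z^15, C_2 ≅ Z^10.

The boundary map ∂_1: C_1 → C_0 sends each edge [p,q] (with p < q) to q − p.
As a 6×15 matrix over Z this has rank 5, with invariant factors (1,1,1,1,1).

Boundary ∂_2: C_2 → C_1 acts by ∂[p,q,r] = [q,r] − [p,r] + [p,q]. For instance
  ∂acd = cd − ad + ac,
  ∂cef = ef − cf + ce.
The resulting 15×10 matrix has rank 10, and its Smith normal form has invariant factors (1,1,1,1,1,1,1,1,1,2).

From H_k ≅ ker(∂_k) / im(∂_{k+1}) we obtain:

  H_0: rank C_0 − rank ∂_1 = 6 − 5 = 1, and the invariant factors of ∂_1 are all 1, so H_0 ≅ Z.
  H_1: rank ker ∂_1 − rank ∂_2 = (15 − 5) − 10 = 0, and ∂_2 has invariant factor 2 > 1, so H_1 ≅ Z_2.
  H_2: rank ker ∂_2 − rank ∂_3 = (10 − 10) − 0 = 0, and there is no ∂_3, so H_2 ≅ 0.

As a check, the Euler characteristic is 6 − 15 + 10 = 1, which agrees with 1 − 0 + 0 = 1.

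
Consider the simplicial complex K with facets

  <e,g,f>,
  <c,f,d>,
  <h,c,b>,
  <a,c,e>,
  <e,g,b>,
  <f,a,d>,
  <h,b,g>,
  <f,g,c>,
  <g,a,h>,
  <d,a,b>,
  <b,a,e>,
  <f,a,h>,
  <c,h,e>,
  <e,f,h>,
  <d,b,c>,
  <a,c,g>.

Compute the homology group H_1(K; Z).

Order the vertices as a < b < c < d < e < f < g < h. Listing each simplex with vertices in this order, K has dimension 2 with simplices:

  0-simplices (8): a, b, c, d, e, f, g, h
  1-simplices (24): ab, ac, ad, ae, af, ag, ah, bc, bd, be, bg, bh, cd, ce, cf, cg, ch, df, ef, eg, eh, fg, fh, gh
  2-simplices (16): abd, abe, ace, acg, adf, afh, agh, bcd, bch, beg, bgh, cdf, ceh, cfg, efg, efh

giving chain groups C_0 ≅ Z^8, C_1 ≅ Z^24, C_2 ≅ Z^16.

Boundary ∂_1: C_1 → C_0 is given by ∂[p,q] = [q] − [p].
The 8×24 boundary matrix has rank 7 and Smith normal form diag(1,1,1,1,1,1,1).

∂_2: C_2 → C_1 maps a triangle to the signed sum of its edges. For instance
  ∂agh = gh − ah + ag,
  ∂bgh = gh − bh + bg.
This gives a 24×16 integer matrix of rank 15; reducing to Smith normal form yields diagonal entries (1,1,1,1,1,1,1,1,1,1,1,1,1,1,1).

Reading off H_k = ker ∂_k / im ∂_{k+1}:

  H_1: rank ker ∂_1 − rank ∂_2 = (24 − 7) − 15 = 2, and the invariant factors of ∂_2 are all 1, so H_1 ≅ Z^2.

H_1 = Z^2.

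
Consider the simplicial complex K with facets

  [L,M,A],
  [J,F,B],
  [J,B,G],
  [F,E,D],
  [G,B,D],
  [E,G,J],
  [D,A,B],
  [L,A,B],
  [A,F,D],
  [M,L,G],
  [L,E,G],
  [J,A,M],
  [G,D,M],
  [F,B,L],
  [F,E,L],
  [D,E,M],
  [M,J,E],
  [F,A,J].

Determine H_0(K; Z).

H_0 ≅ Z.

Fix the vertex order A < B < D < E < F < G < J < L < M and write every simplex with vertices in increasing order. Then dim K = 2 and the simplices of K are:

  0-simplices (9): A, B, D, E, F, G, J, L, M
  1-simplices (27): AB, AD, AF, AJ, AL, AM, BD, BF, BG, BJ, BL, DE, DF, DG, DM, EF, EG, EJ, EL, EM, FJ, FL, GJ, GL, GM, JM, LM
  2-simplices (18): ABD, ABL, ADF, AFJ, AJM, ALM, BDG, BFJ, BFL, BGJ, DEF, DEM, DGM, EFL, EGJ, EGL, EJM, GLM

so the chain groups are C_0 ≅ Z^9, C_1 ≅ Z^27, C_2 ≅ Z^18.

∂_1: C_1 → C_0 sends each edge [p,q] (with p < q) to q − p. For instance
  ∂BG = G − B.
As a 9×27 matrix over Z this has rank 8, with invariant factors (1,1,1,1,1,1,1,1).

The boundary map ∂_2: C_2 → C_1 acts by ∂[p,q,r] = [q,r] − [p,r] + [p,q]. For instance
  ∂ADF = DF − AF + AD,
  ∂DEM = EM − DM + DE.
The 27×18 boundary matrix has rank 18 and Smith normal form diag(1,1,1,1,1,1,1,1,1,1,1,1,1,1,1,1,1,2).

From H_k ≅ ker(∂_k) / im(∂_{k+1}) we obtain:

  H_0: rank C_0 − rank ∂_1 = 9 − 8 = 1, and the invariant factors of ∂_1 are all 1, so H_0 = Z.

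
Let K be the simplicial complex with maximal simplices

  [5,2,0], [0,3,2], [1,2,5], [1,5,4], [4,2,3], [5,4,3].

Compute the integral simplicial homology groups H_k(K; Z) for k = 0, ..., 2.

H_0 ≅ Z,  H_1 ≅ Z,  H_2 = 0.

Take the total order 0 < 1 < 2 < 3 < 4 < 5 on the vertex set. Then K (dimension 2) consists of the simplices:

  0-simplices (6): [0], [1], [2], [3], [4], [5]
  1-simplices (12): [0,2], [0,3], [0,5], [1,2], [1,4], [1,5], [2,3], [2,4], [2,5], [3,4], [3,5], [4,5]
  2-simplices (6): [0,2,3], [0,2,5], [1,2,5], [1,4,5], [2,3,4], [3,4,5]

so the chain groups are C_0 ≅ Z^6, C_1 ≅ Z^12, C_2 ≅ Z^6.

Boundary ∂_1: C_1 → C_0 sends each edge [p,q] (with p < q) to q − p. For instance
  ∂[0,2] = [2] − [0].
The resulting 6×12 matrix has rank 5, and its Smith normal form has invariant factors (1,1,1,1,1).

Boundary ∂_2: C_2 → C_1 maps a triangle to the signed sum of its edges. For instance
  ∂[1,2,5] = [2,5] − [1,5] + [1,2],
  ∂[0,2,3] = [2,3] − [0,3] + [0,2].
The 12×6 boundary matrix has rank 6 and Smith normal form diag(1,1,1,1,1,1).

Reading off H_k = ker ∂_k / im ∂_{k+1}:

  H_0: rank C_0 − rank ∂_1 = 6 − 5 = 1, and the invariant factors of ∂_1 are all 1, so H_0 = Z.
  H_1: rank ker ∂_1 − rank ∂_2 = (12 − 5) − 6 = 1, and the invariant factors of ∂_2 are all 1, so H_1 = Z.
  H_2: rank ker ∂_2 − rank ∂_3 = (6 − 6) − 0 = 0, and there is no ∂_3, so H_2 = 0.

As a check, the Euler characteristic is 6 − 12 + 6 = 0, which agrees with 1 − 1 + 0 = 0.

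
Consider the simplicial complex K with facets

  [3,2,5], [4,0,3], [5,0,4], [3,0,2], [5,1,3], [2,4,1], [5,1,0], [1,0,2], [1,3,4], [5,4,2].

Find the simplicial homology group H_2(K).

K has 6 vertices, 15 edges, 10 triangles.
rank ∂_2 = 10, rank ∂_3 = 0 ⇒ b_2 = 10 − 10 − 0 = 0. So H_2 = 0.

H_2 = 0.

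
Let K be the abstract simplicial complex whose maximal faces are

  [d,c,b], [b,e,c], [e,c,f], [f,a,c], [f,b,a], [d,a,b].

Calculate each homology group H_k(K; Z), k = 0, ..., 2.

H_0 = Z,  H_1 = Z,  H_2 = 0.

Fix the vertex order a < b < c < d < e < f and write every simplex with vertices in increasing order. Then dim K = 2 and the simplices of K are:

  0-simplices (6): a, b, c, d, e, f
  1-simplices (12): ab, ac, ad, af, bc, bd, be, bf, cd, ce, cf, ef
  2-simplices (6): abd, abf, acf, bcd, bce, cef

giving chain groups C_0 ≅ Z^6, C_1 ≅ Z^12, C_2 ≅ Z^6.

The boundary map ∂_1: C_1 → C_0 maps an edge to its endpoints' difference, ∂[p,q] = q − p. For instance
  ∂be = e − b.
This gives a 6×12 integer matrix of rank 5; reducing to Smith normal form yields diagonal entries (1,1,1,1,1).

∂_2: C_2 → C_1 maps a triangle to the signed sum of its edges. For instance
  ∂abd = bd − ad + ab,
  ∂cef = ef − cf + ce.
As a 12×6 matrix over Z this has rank 6, with invariant factors (1,1,1,1,1,1).

Computing H_k = (kernel of ∂_k) / (image of ∂_{k+1}):

  H_0: rank C_0 − rank ∂_1 = 6 − 5 = 1, and the invariant factors of ∂_1 are all 1, so H_0 ≅ Z.
  H_1: rank ker ∂_1 − rank ∂_2 = (12 − 5) − 6 = 1, and the invariant factors of ∂_2 are all 1, so H_1 ≅ Z.
  H_2: rank ker ∂_2 − rank ∂_3 = (6 − 6) − 0 = 0, and there is no ∂_3, so H_2 ≅ 0.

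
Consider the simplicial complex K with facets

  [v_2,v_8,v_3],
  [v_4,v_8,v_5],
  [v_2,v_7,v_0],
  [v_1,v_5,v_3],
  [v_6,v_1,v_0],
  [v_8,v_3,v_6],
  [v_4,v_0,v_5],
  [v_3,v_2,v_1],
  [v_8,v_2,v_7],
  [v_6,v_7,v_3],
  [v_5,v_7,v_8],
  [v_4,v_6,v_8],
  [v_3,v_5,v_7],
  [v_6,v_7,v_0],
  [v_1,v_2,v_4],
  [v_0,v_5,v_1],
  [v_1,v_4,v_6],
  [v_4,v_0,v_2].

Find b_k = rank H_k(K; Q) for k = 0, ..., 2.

Fix the vertex order v_0 < v_1 < v_2 < v_3 < v_4 < v_5 < v_6 < v_7 < v_8 and write every simplex with vertices in increasing order. Then dim K = 2 and the simplices of K are:

  0-simplices (9): [v_0], [v_1], [v_2], [v_3], [v_4], [v_5], [v_6], [v_7], [v_8]
  1-simplices (27): (27 of them)
  2-simplices (18): (18 of them)

so the chain groups are C_0 ≅ Z^9, C_1 ≅ Z^27, C_2 ≅ Z^18.

∂_1: C_1 → C_0 sends each edge [p,q] (with p < q) to q − p. For instance
  ∂[v_2,v_7] = [v_7] − [v_2].
The resulting 9×27 matrix has rank 8, and its Smith normal form has invariant factors (1,1,1,1,1,1,1,1).

The boundary map ∂_2: C_2 → C_1 maps a triangle to the signed sum of its edges. For instance
  ∂[v_3,v_6,v_8] = [v_6,v_8] − [v_3,v_8] + [v_3,v_6],
  ∂[v_3,v_5,v_7] = [v_5,v_7] − [v_3,v_7] + [v_3,v_5].
This gives a 27×18 integer matrix of rank 18; reducing to Smith normal form yields diagonal entries (1,1,1,1,1,1,1,1,1,1,1,1,1,1,1,1,1,2).

Reading off H_k = ker ∂_k / im ∂_{k+1}:

  H_0: rank C_0 − rank ∂_1 = 9 − 8 = 1, and the invariant factors of ∂_1 are all 1, so H_0 = Z.
  H_1: rank ker ∂_1 − rank ∂_2 = (27 − 8) − 18 = 1, and ∂_2 has invariant factor 2 > 1, so H_1 = Z ⊕ Z/2.
  H_2: rank ker ∂_2 − rank ∂_3 = (18 − 18) − 0 = 0, and there is no ∂_3, so H_2 = 0.

As a check, the Euler characteristic is 9 − 27 + 18 = 0, which agrees with 1 − 1 + 0 = 0.
(K is a triangulation of the Klein bottle.)

Hence the Betti numbers are b_0 = 1, b_1 = 1, b_2 = 0.

b_0 = 1, b_1 = 1, b_2 = 0.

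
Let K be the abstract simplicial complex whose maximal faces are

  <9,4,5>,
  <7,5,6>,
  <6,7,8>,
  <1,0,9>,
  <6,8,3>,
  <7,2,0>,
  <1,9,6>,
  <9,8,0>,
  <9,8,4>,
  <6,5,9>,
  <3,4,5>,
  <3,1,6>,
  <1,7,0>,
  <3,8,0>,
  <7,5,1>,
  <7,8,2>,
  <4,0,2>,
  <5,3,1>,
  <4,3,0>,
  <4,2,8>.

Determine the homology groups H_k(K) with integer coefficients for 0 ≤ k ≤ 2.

K has 10 vertices, 30 edges, 20 triangles.
rank ∂_0 = 0, rank ∂_1 = 9 ⇒ b_0 = 10 − 0 − 9 = 1; all invariant factors of ∂_1 are 1 so no torsion. So H_0 ≅ Z.
rank ∂_1 = 9, rank ∂_2 = 20 ⇒ b_1 = 30 − 9 − 20 = 1; ∂_2 has invariant factor(s) [2] giving torsion. So H_1 ≅ Z ⊕ Z/2.
rank ∂_2 = 20, rank ∂_3 = 0 ⇒ b_2 = 20 − 20 − 0 = 0. So H_2 ≅ 0.

H_0 ≅ Z,  H_1 ≅ Z ⊕ Z/2,  H_2 = 0.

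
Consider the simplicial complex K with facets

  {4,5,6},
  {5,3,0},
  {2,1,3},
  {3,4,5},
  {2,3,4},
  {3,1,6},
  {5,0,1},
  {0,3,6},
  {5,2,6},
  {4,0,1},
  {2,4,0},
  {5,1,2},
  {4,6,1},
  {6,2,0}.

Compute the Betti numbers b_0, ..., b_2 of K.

Take the total order 0 < 1 < 2 < 3 < 4 < 5 < 6 on the vertex set. Then K (dimension 2) consists of the simplices:

  0-simplices (7): [0], [1], [2], [3], [4], [5], [6]
  1-simplices (21): [0,1], [0,2], [0,3], [0,4], [0,5], [0,6], [1,2], [1,3], [1,4], [1,5], [1,6], [2,3], [2,4], [2,5], [2,6], [3,4], [3,5], [3,6], [4,5], [4,6], [5,6]
  2-simplices (14): [0,1,4], [0,1,5], [0,2,4], [0,2,6], [0,3,5], [0,3,6], [1,2,3], [1,2,5], [1,3,6], [1,4,6], [2,3,4], [2,5,6], [3,4,5], [4,5,6]

Hence C_0 ≅ Z^7, C_1 ≅ Z^21, C_2 ≅ Z^14.

The boundary map ∂_1: C_1 → C_0 is given by ∂[p,q] = [q] − [p].
As a 7×21 matrix over Z this has rank 6, with invariant factors (1,1,1,1,1,1).

∂_2: C_2 → C_1 sends each 2-simplex [p,q,r] to [q,r] − [p,r] + [p,q]. For instance
  ∂[1,2,3] = [2,3] − [1,3] + [1,2],
  ∂[1,2,5] = [2,5] − [1,5] + [1,2].
The 21×14 boundary matrix has rank 13 and Smith normal form diag(1,1,1,1,1,1,1,1,1,1,1,1,1).

From H_k ≅ ker(∂_k) / im(∂_{k+1}) we obtain:

  H_0: rank C_0 − rank ∂_1 = 7 − 6 = 1, and the invariant factors of ∂_1 are all 1, so H_0 ≅ Z.
  H_1: rank ker ∂_1 − rank ∂_2 = (21 − 6) − 13 = 2, and the invariant factors of ∂_2 are all 1, so H_1 ≅ Z^2.
  H_2: rank ker ∂_2 − rank ∂_3 = (14 − 13) − 0 = 1, and there is no ∂_3, so H_2 ≅ Z.

Hence the Betti numbers are b_0 = 1, b_1 = 2, b_2 = 1.

b_0 = 1, b_1 = 2, b_2 = 1.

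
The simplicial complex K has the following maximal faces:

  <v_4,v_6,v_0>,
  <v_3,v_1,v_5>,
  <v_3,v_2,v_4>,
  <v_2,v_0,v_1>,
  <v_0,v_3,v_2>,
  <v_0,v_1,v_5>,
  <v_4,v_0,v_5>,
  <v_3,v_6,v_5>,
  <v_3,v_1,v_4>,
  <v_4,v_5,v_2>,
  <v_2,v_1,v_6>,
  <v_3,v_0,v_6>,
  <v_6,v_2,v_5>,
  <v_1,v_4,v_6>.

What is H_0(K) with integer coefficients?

H_0 = Z.

Order the vertices as v_0 < v_1 < v_2 < v_3 < v_4 < v_5 < v_6. Listing each simplex with vertices in this order, K has dimension 2 with simplices:

  0-simplices (7): [v_0], [v_1], [v_2], [v_3], [v_4], [v_5], [v_6]
  1-simplices (21): (21 of them)
  2-simplices (14): (14 of them)

giving chain groups C_0 ≅ Z^7, C_1 ≅ Z^21, C_2 ≅ Z^14.

Boundary ∂_1: C_1 → C_0 is given by ∂[p,q] = [q] − [p]. For instance
  ∂[v_3,v_5] = [v_5] − [v_3].
The resulting 7×21 matrix has rank 6, and its Smith normal form has invariant factors (1,1,1,1,1,1).

Boundary ∂_2: C_2 → C_1 acts by ∂[p,q,r] = [q,r] − [p,r] + [p,q]. For instance
  ∂[v_2,v_5,v_6] = [v_5,v_6] − [v_2,v_6] + [v_2,v_5],
  ∂[v_0,v_2,v_3] = [v_2,v_3] − [v_0,v_3] + [v_0,v_2].
The resulting 21×14 matrix has rank 13, and its Smith normal form has invariant factors (1,1,1,1,1,1,1,1,1,1,1,1,1).

Now H_k = ker ∂_k / im ∂_{k+1}, so:

  H_0: rank C_0 − rank ∂_1 = 7 − 6 = 1, and the invariant factors of ∂_1 are all 1, so H_0 ≅ Z.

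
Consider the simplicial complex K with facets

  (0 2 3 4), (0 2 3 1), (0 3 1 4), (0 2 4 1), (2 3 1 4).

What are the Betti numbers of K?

b_0 = 1, b_1 = 0, b_2 = 0, b_3 = 1.

Fix the vertex order 0 < 1 < 2 < 3 < 4 and write every simplex with vertices in increasing order. Then dim K = 3 and the simplices of K are:

  0-simplices (5): [0], [1], [2], [3], [4]
  1-simplices (10): [0,1], [0,2], [0,3], [0,4], [1,2], [1,3], [1,4], [2,3], [2,4], [3,4]
  2-simplices (10): [0,1,2], [0,1,3], [0,1,4], [0,2,3], [0,2,4], [0,3,4], [1,2,3], [1,2,4], [1,3,4], [2,3,4]
  3-simplices (5): [0,1,2,3], [0,1,2,4], [0,1,3,4], [0,2,3,4], [1,2,3,4]

giving chain groups C_0 ≅ Z^5, C_1 ≅ Z^10, C_2 ≅ Z^10, C_3 ≅ Z^5.

The boundary map ∂_1: C_1 → C_0 is given by ∂[p,q] = [q] − [p]. For instance
  ∂[2,3] = [3] − [2].
This gives a 5×10 integer matrix of rank 4; reducing to Smith normal form yields diagonal entries (1,1,1,1).

∂_2: C_2 → C_1 acts by ∂[p,q,r] = [q,r] − [p,r] + [p,q]. For instance
  ∂[0,2,4] = [2,4] − [0,4] + [0,2],
  ∂[0,1,4] = [1,4] − [0,4] + [0,1].
The 10×10 boundary matrix has rank 6 and Smith normal form diag(1,1,1,1,1,1).

∂_3: C_3 → C_2 sends each 3-simplex σ to the alternating sum Σ_i (−1)^i (σ with its i-th vertex removed). For instance
  ∂[1,2,3,4] = [2,3,4] − [1,3,4] + [1,2,4] − [1,2,3],
  ∂[0,1,2,3] = [1,2,3] − [0,2,3] + [0,1,3] − [0,1,2].
The 10×5 boundary matrix has rank 4 and Smith normal form diag(1,1,1,1).

Reading off H_k = ker ∂_k / im ∂_{k+1}:

  H_0: rank C_0 − rank ∂_1 = 5 − 4 = 1, and the invariant factors of ∂_1 are all 1, so H_0 = Z.
  H_1: rank ker ∂_1 − rank ∂_2 = (10 − 4) − 6 = 0, and the invariant factors of ∂_2 are all 1, so H_1 = 0.
  H_2: rank ker ∂_2 − rank ∂_3 = (10 − 6) − 4 = 0, and the invariant factors of ∂_3 are all 1, so H_2 = 0.
  H_3: rank ker ∂_3 − rank ∂_4 = (5 − 4) − 0 = 1, and there is no ∂_4, so H_3 = Z.

Hence the Betti numbers are b_0 = 1, b_1 = 0, b_2 = 0, b_3 = 1.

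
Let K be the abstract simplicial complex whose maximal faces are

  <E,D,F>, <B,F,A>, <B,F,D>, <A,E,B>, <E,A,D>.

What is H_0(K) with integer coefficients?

Take the total order A < B < D < E < F on the vertex set. Then K (dimension 2) consists of the simplices:

  0-simplices (5): A, B, D, E, F
  1-simplices (10): AB, AD, AE, AF, BD, BE, BF, DE, DF, EF
  2-simplices (5): ABE, ABF, ADE, BDF, DEF

giving chain groups C_0 ≅ Z^5, C_1 ≅ Z^10, C_2 ≅ Z^5.

∂_1: C_1 → C_0 sends each edge [p,q] (with p < q) to q − p. For instance
  ∂AF = F − A.
The 5×10 boundary matrix has rank 4 and Smith normal form diag(1,1,1,1).

∂_2: C_2 → C_1 acts by ∂[p,q,r] = [q,r] − [p,r] + [p,q]. For instance
  ∂BDF = DF − BF + BD,
  ∂ABE = BE − AE + AB.
This gives a 10×5 integer matrix of rank 5; reducing to Smith normal form yields diagonal entries (1,1,1,1,1).

Reading off H_k = ker ∂_k / im ∂_{k+1}:

  H_0: rank C_0 − rank ∂_1 = 5 − 4 = 1, and the invariant factors of ∂_1 are all 1, so H_0 = Z.

(K is a triangulation of the Möbius band.)

H_0 ≅ Z.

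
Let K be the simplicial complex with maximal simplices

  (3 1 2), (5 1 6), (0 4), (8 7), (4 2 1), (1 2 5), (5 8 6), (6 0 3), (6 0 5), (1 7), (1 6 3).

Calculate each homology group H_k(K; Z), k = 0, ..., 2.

H_0 = Z,  H_1 = Z^2,  H_2 = 0.

K has 9 vertices, 18 edges, 8 triangles.
rank ∂_0 = 0, rank ∂_1 = 8 ⇒ b_0 = 9 − 0 − 8 = 1; all invariant factors of ∂_1 are 1 so no torsion. So H_0 = Z.
rank ∂_1 = 8, rank ∂_2 = 8 ⇒ b_1 = 18 − 8 − 8 = 2; all invariant factors of ∂_2 are 1 so no torsion. So H_1 = Z^2.
rank ∂_2 = 8, rank ∂_3 = 0 ⇒ b_2 = 8 − 8 − 0 = 0. So H_2 = 0.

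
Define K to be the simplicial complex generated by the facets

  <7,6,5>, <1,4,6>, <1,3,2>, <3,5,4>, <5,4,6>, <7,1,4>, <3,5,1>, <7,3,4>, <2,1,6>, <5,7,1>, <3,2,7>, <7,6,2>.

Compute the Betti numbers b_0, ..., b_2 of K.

Take the total order 1 < 2 < 3 < 4 < 5 < 6 < 7 on the vertex set. Then K (dimension 2) consists of the simplices:

  0-simplices (7): [1], [2], [3], [4], [5], [6], [7]
  1-simplices (18): [1,2], [1,3], [1,4], [1,5], [1,6], [1,7], [2,3], [2,6], [2,7], [3,4], [3,5], [3,7], [4,5], [4,6], [4,7], [5,6], [5,7], [6,7]
  2-simplices (12): [1,2,3], [1,2,6], [1,3,5], [1,4,6], [1,4,7], [1,5,7], [2,3,7], [2,6,7], [3,4,5], [3,4,7], [4,5,6], [5,6,7]

giving chain groups C_0 ≅ Z^7, C_1 ≅ Z^18, C_2 ≅ Z^12.

The boundary map ∂_1: C_1 → C_0 maps an edge to its endpoints' difference, ∂[p,q] = q − p. For instance
  ∂[4,7] = [7] − [4].
The resulting 7×18 matrix has rank 6, and its Smith normal form has invariant factors (1,1,1,1,1,1).

The boundary map ∂_2: C_2 → C_1 sends each 2-simplex [p,q,r] to [q,r] − [p,r] + [p,q]. For instance
  ∂[1,3,5] = [3,5] − [1,5] + [1,3],
  ∂[1,4,7] = [4,7] − [1,7] + [1,4].
This gives a 18×12 integer matrix of rank 12; reducing to Smith normal form yields diagonal entries (1,1,1,1,1,1,1,1,1,1,1,2).

Computing H_k = (kernel of ∂_k) / (image of ∂_{k+1}):

  H_0: rank C_0 − rank ∂_1 = 7 − 6 = 1, and the invariant factors of ∂_1 are all 1, so H_0 = Z.
  H_1: rank ker ∂_1 − rank ∂_2 = (18 − 6) − 12 = 0, and ∂_2 has invariant factor 2 > 1, so H_1 = Z/2.
  H_2: rank ker ∂_2 − rank ∂_3 = (12 − 12) − 0 = 0, and there is no ∂_3, so H_2 = 0.

As a check, the Euler characteristic is 7 − 18 + 12 = 1, which agrees with 1 − 0 + 0 = 1.

Hence the Betti numbers are b_0 = 1, b_1 = 0, b_2 = 0.

b_0 = 1, b_1 = 0, b_2 = 0.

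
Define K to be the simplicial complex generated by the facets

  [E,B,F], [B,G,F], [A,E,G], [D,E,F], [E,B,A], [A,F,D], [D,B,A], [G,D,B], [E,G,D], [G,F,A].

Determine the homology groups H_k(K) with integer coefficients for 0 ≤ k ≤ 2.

Fix the vertex order A < B < D < E < F < G and write every simplex with vertices in increasing order. Then dim K = 2 and the simplices of K are:

  0-simplices (6): A, B, D, E, F, G
  1-simplices (15): AB, AD, AE, AF, AG, BD, BE, BF, BG, DE, DF, DG, EF, EG, FG
  2-simplices (10): ABD, ABE, ADF, AEG, AFG, BDG, BEF, BFG, DEF, DEG

giving chain groups C_0 ≅ Z^6, C_1 ≅ Z^15, C_2 ≅ Z^10.

Boundary ∂_1: C_1 → C_0 maps an edge to its endpoints' difference, ∂[p,q] = q − p. For instance
  ∂DF = F − D.
This gives a 6×15 integer matrix of rank 5; reducing to Smith normal form yields diagonal entries (1,1,1,1,1).

The boundary map ∂_2: C_2 → C_1 sends each 2-simplex [p,q,r] to [q,r] − [p,r] + [p,q]. For instance
  ∂DEG = EG − DG + DE,
  ∂ABD = BD − AD + AB.
The 15×10 boundary matrix has rank 10 and Smith normal form diag(1,1,1,1,1,1,1,1,1,2).

Computing H_k = (kernel of ∂_k) / (image of ∂_{k+1}):

  H_0: rank C_0 − rank ∂_1 = 6 − 5 = 1, and the invariant factors of ∂_1 are all 1, so H_0 = Z.
  H_1: rank ker ∂_1 − rank ∂_2 = (15 − 5) − 10 = 0, and ∂_2 has invariant factor 2 > 1, so H_1 = Z/2.
  H_2: rank ker ∂_2 − rank ∂_3 = (10 − 10) − 0 = 0, and there is no ∂_3, so H_2 = 0.

H_0 = Z,  H_1 = Z/2,  H_2 = 0.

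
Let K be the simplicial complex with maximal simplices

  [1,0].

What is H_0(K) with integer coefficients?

Order the vertices as 0 < 1. Listing each simplex with vertices in this order, K has dimension 1 with simplices:

  0-simplices (2): [0], [1]
  1-simplices (1): [0,1]

Hence C_0 ≅ Z^2, C_1 ≅ Z^1.

∂_1: C_1 → C_0 maps an edge to its endpoints' difference, ∂[p,q] = q − p. For instance
  ∂[0,1] = [1] − [0].
The 2×1 boundary matrix has rank 1 and Smith normal form diag(1).

From H_k ≅ ker(∂_k) / im(∂_{k+1}) we obtain:

  H_0: rank C_0 − rank ∂_1 = 2 − 1 = 1, and the invariant factors of ∂_1 are all 1, so H_0 = Z.

H_0 ≅ Z.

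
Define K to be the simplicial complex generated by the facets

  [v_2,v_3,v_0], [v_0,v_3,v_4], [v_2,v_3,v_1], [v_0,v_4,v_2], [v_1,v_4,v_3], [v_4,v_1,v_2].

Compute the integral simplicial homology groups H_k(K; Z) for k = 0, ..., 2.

Order the vertices as v_0 < v_1 < v_2 < v_3 < v_4. Listing each simplex with vertices in this order, K has dimension 2 with simplices:

  0-simplices (5): [v_0], [v_1], [v_2], [v_3], [v_4]
  1-simplices (9): [v_0,v_2], [v_0,v_3], [v_0,v_4], [v_1,v_2], [v_1,v_3], [v_1,v_4], [v_2,v_3], [v_2,v_4], [v_3,v_4]
  2-simplices (6): [v_0,v_2,v_3], [v_0,v_2,v_4], [v_0,v_3,v_4], [v_1,v_2,v_3], [v_1,v_2,v_4], [v_1,v_3,v_4]

giving chain groups C_0 ≅ Z^5, C_1 ≅ Z^9, C_2 ≅ Z^6.

Boundary ∂_1: C_1 → C_0 maps an edge to its endpoints' difference, ∂[p,q] = q − p.
This gives a 5×9 integer matrix of rank 4; reducing to Smith normal form yields diagonal entries (1,1,1,1).

Boundary ∂_2: C_2 → C_1 sends each 2-simplex [p,q,r] to [q,r] − [p,r] + [p,q]. For instance
  ∂[v_0,v_2,v_3] = [v_2,v_3] − [v_0,v_3] + [v_0,v_2],
  ∂[v_1,v_3,v_4] = [v_3,v_4] − [v_1,v_4] + [v_1,v_3].
The 9×6 boundary matrix has rank 5 and Smith normal form diag(1,1,1,1,1).

From H_k ≅ ker(∂_k) / im(∂_{k+1}) we obtain:

  H_0: rank C_0 − rank ∂_1 = 5 − 4 = 1, and the invariant factors of ∂_1 are all 1, so H_0 = Z.
  H_1: rank ker ∂_1 − rank ∂_2 = (9 − 4) − 5 = 0, and the invariant factors of ∂_2 are all 1, so H_1 = 0.
  H_2: rank ker ∂_2 − rank ∂_3 = (6 − 5) − 0 = 1, and there is no ∂_3, so H_2 = Z.

As a check, the Euler characteristic is 5 − 9 + 6 = 2, which agrees with 1 − 0 + 1 = 2.
(K is a triangulation of the 2-sphere S^2.)

H_0 = Z,  H_1 = 0,  H_2 = Z.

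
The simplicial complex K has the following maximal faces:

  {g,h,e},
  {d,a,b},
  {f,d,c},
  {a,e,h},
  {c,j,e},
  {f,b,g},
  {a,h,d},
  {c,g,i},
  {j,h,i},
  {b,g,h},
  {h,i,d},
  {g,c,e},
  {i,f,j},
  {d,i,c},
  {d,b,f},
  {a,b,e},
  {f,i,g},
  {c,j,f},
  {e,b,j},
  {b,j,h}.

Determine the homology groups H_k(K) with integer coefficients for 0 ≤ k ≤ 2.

H_0 ≅ Z,  H_1 ≅ Z ⊕ Z/2,  H_2 = 0.

K has 10 vertices, 30 edges, 20 triangles.
rank ∂_0 = 0, rank ∂_1 = 9 ⇒ b_0 = 10 − 0 − 9 = 1; all invariant factors of ∂_1 are 1 so no torsion. So H_0 ≅ Z.
rank ∂_1 = 9, rank ∂_2 = 20 ⇒ b_1 = 30 − 9 − 20 = 1; ∂_2 has invariant factor(s) [2] giving torsion. So H_1 ≅ Z ⊕ Z/2.
rank ∂_2 = 20, rank ∂_3 = 0 ⇒ b_2 = 20 − 20 − 0 = 0. So H_2 ≅ 0.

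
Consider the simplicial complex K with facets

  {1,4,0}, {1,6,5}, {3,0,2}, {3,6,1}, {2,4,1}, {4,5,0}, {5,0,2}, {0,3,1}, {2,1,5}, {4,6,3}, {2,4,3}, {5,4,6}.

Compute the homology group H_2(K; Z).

H_2 = 0.

Fix the vertex order 0 < 1 < 2 < 3 < 4 < 5 < 6 and write every simplex with vertices in increasing order. Then dim K = 2 and the simplices of K are:

  0-simplices (7): [0], [1], [2], [3], [4], [5], [6]
  1-simplices (18): [0,1], [0,2], [0,3], [0,4], [0,5], [1,2], [1,3], [1,4], [1,5], [1,6], [2,3], [2,4], [2,5], [3,4], [3,6], [4,5], [4,6], [5,6]
  2-simplices (12): [0,1,3], [0,1,4], [0,2,3], [0,2,5], [0,4,5], [1,2,4], [1,2,5], [1,3,6], [1,5,6], [2,3,4], [3,4,6], [4,5,6]

giving chain groups C_0 ≅ Z^7, C_1 ≅ Z^18, C_2 ≅ Z^12.

∂_1: C_1 → C_0 is given by ∂[p,q] = [q] − [p]. For instance
  ∂[0,1] = [1] − [0].
This gives a 7×18 integer matrix of rank 6; reducing to Smith normal form yields diagonal entries (1,1,1,1,1,1).

∂_2: C_2 → C_1 acts by ∂[p,q,r] = [q,r] − [p,r] + [p,q]. For instance
  ∂[1,5,6] = [5,6] − [1,6] + [1,5],
  ∂[1,2,5] = [2,5] − [1,5] + [1,2].
The resulting 18×12 matrix has rank 12, and its Smith normal form has invariant factors (1,1,1,1,1,1,1,1,1,1,1,2).

Reading off H_k = ker ∂_k / im ∂_{k+1}:

  H_2: rank ker ∂_2 − rank ∂_3 = (12 − 12) − 0 = 0, and there is no ∂_3, so H_2 = 0.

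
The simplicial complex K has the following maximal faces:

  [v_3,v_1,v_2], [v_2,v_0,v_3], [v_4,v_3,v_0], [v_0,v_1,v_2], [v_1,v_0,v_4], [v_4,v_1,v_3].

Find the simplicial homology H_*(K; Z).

Fix the vertex order v_0 < v_1 < v_2 < v_3 < v_4 and write every simplex with vertices in increasing order. Then dim K = 2 and the simplices of K are:

  0-simplices (5): [v_0], [v_1], [v_2], [v_3], [v_4]
  1-simplices (9): [v_0,v_1], [v_0,v_2], [v_0,v_3], [v_0,v_4], [v_1,v_2], [v_1,v_3], [v_1,v_4], [v_2,v_3], [v_3,v_4]
  2-simplices (6): [v_0,v_1,v_2], [v_0,v_1,v_4], [v_0,v_2,v_3], [v_0,v_3,v_4], [v_1,v_2,v_3], [v_1,v_3,v_4]

Hence C_0 ≅ Z^5, C_1 ≅ Z^9, C_2 ≅ Z^6.

∂_1: C_1 → C_0 maps an edge to its endpoints' difference, ∂[p,q] = q − p. For instance
  ∂[v_1,v_3] = [v_3] − [v_1].
The resulting 5×9 matrix has rank 4, and its Smith normal form has invariant factors (1,1,1,1).

Boundary ∂_2: C_2 → C_1 acts by ∂[p,q,r] = [q,r] − [p,r] + [p,q]. For instance
  ∂[v_0,v_1,v_4] = [v_1,v_4] − [v_0,v_4] + [v_0,v_1],
  ∂[v_0,v_2,v_3] = [v_2,v_3] − [v_0,v_3] + [v_0,v_2].
The resulting 9×6 matrix has rank 5, and its Smith normal form has invariant factors (1,1,1,1,1).

Now H_k = ker ∂_k / im ∂_{k+1}, so:

  H_0: rank C_0 − rank ∂_1 = 5 − 4 = 1, and the invariant factors of ∂_1 are all 1, so H_0 = Z.
  H_1: rank ker ∂_1 − rank ∂_2 = (9 − 4) − 5 = 0, and the invariant factors of ∂_2 are all 1, so H_1 = 0.
  H_2: rank ker ∂_2 − rank ∂_3 = (6 − 5) − 0 = 1, and there is no ∂_3, so H_2 = Z.

H_0 ≅ Z,  H_1 = 0,  H_2 ≅ Z.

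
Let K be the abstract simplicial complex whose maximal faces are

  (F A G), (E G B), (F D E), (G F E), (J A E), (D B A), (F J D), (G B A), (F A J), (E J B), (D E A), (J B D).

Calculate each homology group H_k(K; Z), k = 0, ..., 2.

H_0 = Z,  H_1 = Z/2,  H_2 = 0.

Fix the vertex order A < B < D < E < F < G < J and write every simplex with vertices in increasing order. Then dim K = 2 and the simplices of K are:

  0-simplices (7): A, B, D, E, F, G, J
  1-simplices (18): AB, AD, AE, AF, AG, AJ, BD, BE, BG, BJ, DE, DF, DJ, EF, EG, EJ, FG, FJ
  2-simplices (12): ABD, ABG, ADE, AEJ, AFG, AFJ, BDJ, BEG, BEJ, DEF, DFJ, EFG

giving chain groups C_0 ≅ Z^7, C_1 ≅ Z^18, C_2 ≅ Z^12.

∂_1: C_1 → C_0 is given by ∂[p,q] = [q] − [p].
This gives a 7×18 integer matrix of rank 6; reducing to Smith normal form yields diagonal entries (1,1,1,1,1,1).

∂_2: C_2 → C_1 maps a triangle to the signed sum of its edges. For instance
  ∂ABG = BG − AG + AB,
  ∂DFJ = FJ − DJ + DF.
This gives a 18×12 integer matrix of rank 12; reducing to Smith normal form yields diagonal entries (1,1,1,1,1,1,1,1,1,1,1,2).

From H_k ≅ ker(∂_k) / im(∂_{k+1}) we obtain:

  H_0: rank C_0 − rank ∂_1 = 7 − 6 = 1, and the invariant factors of ∂_1 are all 1, so H_0 = Z.
  H_1: rank ker ∂_1 − rank ∂_2 = (18 − 6) − 12 = 0, and ∂_2 has invariant factor 2 > 1, so H_1 = Z/2.
  H_2: rank ker ∂_2 − rank ∂_3 = (12 − 12) − 0 = 0, and there is no ∂_3, so H_2 = 0.

(K is a triangulation of the real projective plane RP^2.)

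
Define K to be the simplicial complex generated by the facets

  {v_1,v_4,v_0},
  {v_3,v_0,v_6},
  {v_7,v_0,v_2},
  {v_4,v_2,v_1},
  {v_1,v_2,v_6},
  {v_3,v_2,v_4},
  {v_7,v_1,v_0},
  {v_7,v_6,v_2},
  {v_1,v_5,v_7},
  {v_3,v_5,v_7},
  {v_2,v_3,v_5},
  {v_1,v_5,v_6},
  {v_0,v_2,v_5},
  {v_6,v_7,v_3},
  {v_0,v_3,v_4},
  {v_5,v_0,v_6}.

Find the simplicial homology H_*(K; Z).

H_0 = Z,  H_1 = Z^2,  H_2 = Z.

Take the total order v_0 < v_1 < v_2 < v_3 < v_4 < v_5 < v_6 < v_7 on the vertex set. Then K (dimension 2) consists of the simplices:

  0-simplices (8): [v_0], [v_1], [v_2], [v_3], [v_4], [v_5], [v_6], [v_7]
  1-simplices (24): (24 of them)
  2-simplices (16): (16 of them)

so the chain groups are C_0 ≅ Z^8, C_1 ≅ Z^24, C_2 ≅ Z^16.

The boundary map ∂_1: C_1 → C_0 is given by ∂[p,q] = [q] − [p]. For instance
  ∂[v_0,v_6] = [v_6] − [v_0].
The resulting 8×24 matrix has rank 7, and its Smith normal form has invariant factors (1,1,1,1,1,1,1).

∂_2: C_2 → C_1 maps a triangle to the signed sum of its edges. For instance
  ∂[v_0,v_2,v_5] = [v_2,v_5] − [v_0,v_5] + [v_0,v_2],
  ∂[v_0,v_1,v_4] = [v_1,v_4] − [v_0,v_4] + [v_0,v_1].
As a 24×16 matrix over Z this has rank 15, with invariant factors (1,1,1,1,1,1,1,1,1,1,1,1,1,1,1).

Now H_k = ker ∂_k / im ∂_{k+1}, so:

  H_0: rank C_0 − rank ∂_1 = 8 − 7 = 1, and the invariant factors of ∂_1 are all 1, so H_0 ≅ Z.
  H_1: rank ker ∂_1 − rank ∂_2 = (24 − 7) − 15 = 2, and the invariant factors of ∂_2 are all 1, so H_1 ≅ Z^2.
  H_2: rank ker ∂_2 − rank ∂_3 = (16 − 15) − 0 = 1, and there is no ∂_3, so H_2 ≅ Z.

(K is a triangulation of the torus T^2.)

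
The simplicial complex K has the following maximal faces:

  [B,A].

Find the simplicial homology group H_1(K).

Take the total order A < B on the vertex set. Then K (dimension 1) consists of the simplices:

  0-simplices (2): A, B
  1-simplices (1): AB

Hence C_0 ≅ Z^2, C_1 ≅ Z^1.

Boundary ∂_1: C_1 → C_0 maps an edge to its endpoints' difference, ∂[p,q] = q − p. For instance
  ∂AB = B − A.
This gives a 2×1 integer matrix of rank 1; reducing to Smith normal form yields diagonal entries (1).

Now H_k = ker ∂_k / im ∂_{k+1}, so:

  H_1: rank ker ∂_1 − rank ∂_2 = (1 − 1) − 0 = 0, and there is no ∂_2, so H_1 = 0.

H_1 ≅ 0.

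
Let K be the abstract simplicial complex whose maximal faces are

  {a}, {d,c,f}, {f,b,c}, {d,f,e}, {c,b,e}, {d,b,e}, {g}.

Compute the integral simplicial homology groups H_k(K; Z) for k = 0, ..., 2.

We work with the vertex ordering a < b < c < d < e < f < g. The simplices of K, each written with vertices in increasing order, are:

  0-simplices (7): a, b, c, d, e, f, g
  1-simplices (10): bc, bd, be, bf, cd, ce, cf, de, df, ef
  2-simplices (5): bce, bcf, bde, cdf, def

so the chain groups are C_0 ≅ Z^7, C_1 ≅ Z^10, C_2 ≅ Z^5.

Boundary ∂_1: C_1 → C_0 sends each edge [p,q] (with p < q) to q − p. For instance
  ∂cf = f − c.
This gives a 7×10 integer matrix of rank 4; reducing to Smith normal form yields diagonal entries (1,1,1,1).

Boundary ∂_2: C_2 → C_1 maps a triangle to the signed sum of its edges. For instance
  ∂bce = ce − be + bc,
  ∂def = ef − df + de.
As a 10×5 matrix over Z this has rank 5, with invariant factors (1,1,1,1,1).

Computing H_k = (kernel of ∂_k) / (image of ∂_{k+1}):

  H_0: rank C_0 − rank ∂_1 = 7 − 4 = 3, and the invariant factors of ∂_1 are all 1, so H_0 ≅ Z^3.
  H_1: rank ker ∂_1 − rank ∂_2 = (10 − 4) − 5 = 1, and the invariant factors of ∂_2 are all 1, so H_1 ≅ Z.
  H_2: rank ker ∂_2 − rank ∂_3 = (5 − 5) − 0 = 0, and there is no ∂_3, so H_2 ≅ 0.

As a check, the Euler characteristic is 7 − 10 + 5 = 2, which agrees with 3 − 1 + 0 = 2.
(K is a triangulation of the disjoint union of a set of 2 points and the Möbius band.)

H_0 ≅ Z^3,  H_1 ≅ Z,  H_2 = 0.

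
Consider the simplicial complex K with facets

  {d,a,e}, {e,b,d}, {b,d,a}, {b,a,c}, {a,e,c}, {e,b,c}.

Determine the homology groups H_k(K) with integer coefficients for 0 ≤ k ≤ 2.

H_0 ≅ Z,  H_1 = 0,  H_2 ≅ Z.

We work with the vertex ordering a < b < c < d < e. The simplices of K, each written with vertices in increasing order, are:

  0-simplices (5): a, b, c, d, e
  1-simplices (9): ab, ac, ad, ae, bc, bd, be, ce, de
  2-simplices (6): abc, abd, ace, ade, bce, bde

so the chain groups are C_0 ≅ Z^5, C_1 ≅ Z^9, C_2 ≅ Z^6.

∂_1: C_1 → C_0 is given by ∂[p,q] = [q] − [p].
The 5×9 boundary matrix has rank 4 and Smith normal form diag(1,1,1,1).

∂_2: C_2 → C_1 sends each 2-simplex [p,q,r] to [q,r] − [p,r] + [p,q]. For instance
  ∂bde = de − be + bd,
  ∂ace = ce − ae + ac.
The resulting 9×6 matrix has rank 5, and its Smith normal form has invariant factors (1,1,1,1,1).

Now H_k = ker ∂_k / im ∂_{k+1}, so:

  H_0: rank C_0 − rank ∂_1 = 5 − 4 = 1, and the invariant factors of ∂_1 are all 1, so H_0 ≅ Z.
  H_1: rank ker ∂_1 − rank ∂_2 = (9 − 4) − 5 = 0, and the invariant factors of ∂_2 are all 1, so H_1 ≅ 0.
  H_2: rank ker ∂_2 − rank ∂_3 = (6 − 5) − 0 = 1, and there is no ∂_3, so H_2 ≅ Z.

(K is a triangulation of the 2-sphere S^2.)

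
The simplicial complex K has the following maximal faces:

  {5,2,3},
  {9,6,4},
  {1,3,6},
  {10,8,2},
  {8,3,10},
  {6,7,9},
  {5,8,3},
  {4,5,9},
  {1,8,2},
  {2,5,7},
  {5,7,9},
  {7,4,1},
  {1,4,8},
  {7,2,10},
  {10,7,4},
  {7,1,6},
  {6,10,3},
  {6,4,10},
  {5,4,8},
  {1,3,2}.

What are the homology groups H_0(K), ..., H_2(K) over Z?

Take the total order 1 < 2 < 3 < 4 < 5 < 6 < 7 < 8 < 9 < 10 on the vertex set. Then K (dimension 2) consists of the simplices:

  0-simplices (10): [1], [2], [3], [4], [5], [6], [7], [8], [9], [10]
  1-simplices (30): (30 of them)
  2-simplices (20): (20 of them)

Hence C_0 ≅ Z^10, C_1 ≅ Z^30, C_2 ≅ Z^20.

∂_1: C_1 → C_0 sends each edge [p,q] (with p < q) to q − p.
As a 10×30 matrix over Z this has rank 9, with invariant factors (1,1,1,1,1,1,1,1,1).

Boundary ∂_2: C_2 → C_1 acts by ∂[p,q,r] = [q,r] − [p,r] + [p,q]. For instance
  ∂[2,5,7] = [5,7] − [2,7] + [2,5],
  ∂[4,7,10] = [7,10] − [4,10] + [4,7].
The 30×20 boundary matrix has rank 20 and Smith normal form diag(1,1,1,1,1,1,1,1,1,1,1,1,1,1,1,1,1,1,1,2).

Now H_k = ker ∂_k / im ∂_{k+1}, so:

  H_0: rank C_0 − rank ∂_1 = 10 − 9 = 1, and the invariant factors of ∂_1 are all 1, so H_0 = Z.
  H_1: rank ker ∂_1 − rank ∂_2 = (30 − 9) − 20 = 1, and ∂_2 has invariant factor 2 > 1, so H_1 = Z ⊕ Z/2Z.
  H_2: rank ker ∂_2 − rank ∂_3 = (20 − 20) − 0 = 0, and there is no ∂_3, so H_2 = 0.

As a check, the Euler characteristic is 10 − 30 + 20 = 0, which agrees with 1 − 1 + 0 = 0.

H_0 ≅ Z,  H_1 ≅ Z ⊕ Z/2Z,  H_2 = 0.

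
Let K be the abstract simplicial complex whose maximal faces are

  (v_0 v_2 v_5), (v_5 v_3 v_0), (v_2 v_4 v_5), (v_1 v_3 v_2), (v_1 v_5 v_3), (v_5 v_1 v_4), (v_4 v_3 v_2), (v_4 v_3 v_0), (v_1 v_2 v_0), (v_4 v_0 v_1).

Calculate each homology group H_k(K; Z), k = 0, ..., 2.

We work with the vertex ordering v_0 < v_1 < v_2 < v_3 < v_4 < v_5. The simplices of K, each written with vertices in increasing order, are:

  0-simplices (6): [v_0], [v_1], [v_2], [v_3], [v_4], [v_5]
  1-simplices (15): (15 of them)
  2-simplices (10): [v_0,v_1,v_2], [v_0,v_1,v_4], [v_0,v_2,v_5], [v_0,v_3,v_4], [v_0,v_3,v_5], [v_1,v_2,v_3], [v_1,v_3,v_5], [v_1,v_4,v_5], [v_2,v_3,v_4], [v_2,v_4,v_5]

giving chain groups C_0 ≅ Z^6, C_1 ≅ Z^15, C_2 ≅ Z^10.

∂_1: C_1 → C_0 maps an edge to its endpoints' difference, ∂[p,q] = q − p. For instance
  ∂[v_2,v_5] = [v_5] − [v_2].
As a 6×15 matrix over Z this has rank 5, with invariant factors (1,1,1,1,1).

The boundary map ∂_2: C_2 → C_1 sends each 2-simplex [p,q,r] to [q,r] − [p,r] + [p,q]. For instance
  ∂[v_0,v_3,v_4] = [v_3,v_4] − [v_0,v_4] + [v_0,v_3],
  ∂[v_1,v_4,v_5] = [v_4,v_5] − [v_1,v_5] + [v_1,v_4].
The 15×10 boundary matrix has rank 10 and Smith normal form diag(1,1,1,1,1,1,1,1,1,2).

Now H_k = ker ∂_k / im ∂_{k+1}, so:

  H_0: rank C_0 − rank ∂_1 = 6 − 5 = 1, and the invariant factors of ∂_1 are all 1, so H_0 ≅ Z.
  H_1: rank ker ∂_1 − rank ∂_2 = (15 − 5) − 10 = 0, and ∂_2 has invariant factor 2 > 1, so H_1 ≅ Z/2.
  H_2: rank ker ∂_2 − rank ∂_3 = (10 − 10) − 0 = 0, and there is no ∂_3, so H_2 ≅ 0.

H_0 ≅ Z,  H_1 ≅ Z/2,  H_2 = 0.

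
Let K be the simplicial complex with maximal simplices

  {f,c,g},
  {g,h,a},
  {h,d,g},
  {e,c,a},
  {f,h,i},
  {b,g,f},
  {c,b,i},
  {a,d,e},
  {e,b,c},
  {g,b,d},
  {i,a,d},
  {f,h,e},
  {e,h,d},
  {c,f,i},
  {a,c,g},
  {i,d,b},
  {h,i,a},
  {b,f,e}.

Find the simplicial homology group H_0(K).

Fix the vertex order a < b < c < d < e < f < g < h < i and write every simplex with vertices in increasing order. Then dim K = 2 and the simplices of K are:

  0-simplices (9): a, b, c, d, e, f, g, h, i
  1-simplices (27): ac, ad, ae, ag, ah, ai, bc, bd, be, bf, bg, bi, ce, cf, cg, ci, de, dg, dh, di, ef, eh, fg, fh, fi, gh, hi
  2-simplices (18): ace, acg, ade, adi, agh, ahi, bce, bci, bdg, bdi, bef, bfg, cfg, cfi, deh, dgh, efh, fhi

Hence C_0 ≅ Z^9, C_1 ≅ Z^27, C_2 ≅ Z^18.

∂_1: C_1 → C_0 is given by ∂[p,q] = [q] − [p].
As a 9×27 matrix over Z this has rank 8, with invariant factors (1,1,1,1,1,1,1,1).

Boundary ∂_2: C_2 → C_1 maps a triangle to the signed sum of its edges. For instance
  ∂fhi = hi − fi + fh,
  ∂efh = fh − eh + ef.
As a 27×18 matrix over Z this has rank 18, with invariant factors (1,1,1,1,1,1,1,1,1,1,1,1,1,1,1,1,1,2).

From H_k ≅ ker(∂_k) / im(∂_{k+1}) we obtain:

  H_0: rank C_0 − rank ∂_1 = 9 − 8 = 1, and the invariant factors of ∂_1 are all 1, so H_0 ≅ Z.

H_0 = Z.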